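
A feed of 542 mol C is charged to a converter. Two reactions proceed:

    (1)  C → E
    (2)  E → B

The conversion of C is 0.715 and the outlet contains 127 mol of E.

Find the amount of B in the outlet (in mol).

Conversion of C: C consumed = 1ξ₁ = 0.715 × 542 → ξ₁ = 387.5 mol.
E balance: n_E = 0 + 1ξ₁ − 1ξ₂ = 127 → ξ₂ = (1·387.5 − 127)/1 = 260.5 mol.
Outlet amounts (n = n₀ + Σ ν·ξ):
  C: 542 − 1(387.5) = 154.5
  E: 0 + 1(387.5) − 1(260.5) = 127
  B: 0 + 1(260.5) = 260.5

261 mol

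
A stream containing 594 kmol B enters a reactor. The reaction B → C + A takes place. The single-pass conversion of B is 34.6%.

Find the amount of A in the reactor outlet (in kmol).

B reacted = 0.346 × 594 = 205.5 kmol; ν_B = −1, so ξ = 205.5/1 = 205.5 kmol.
Outlet amounts (n = n₀ + ν ξ):
  B: 594 − 1(205.5) = 388.5
  C: 0 + 1(205.5) = 205.5
  A: 0 + 1(205.5) = 205.5

206 kmol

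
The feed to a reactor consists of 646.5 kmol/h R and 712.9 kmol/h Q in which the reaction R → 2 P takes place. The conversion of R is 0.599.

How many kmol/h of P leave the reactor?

775 kmol/h

R reacted = 0.599 × 646.5 = 387.3 kmol/h; ν_R = −1, so ξ = 387.3/1 = 387.3 kmol/h.
Outlet amounts (n = n₀ + ν ξ):
  R: 646.5 − 1(387.3) = 259.2
  P: 0 + 2(387.3) = 774.5
  Q: 712.9 (inert)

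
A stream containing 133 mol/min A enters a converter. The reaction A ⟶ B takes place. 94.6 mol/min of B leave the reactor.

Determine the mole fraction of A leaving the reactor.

For B: n = n₀ + 1ξ → 94.6 = 0 + 1ξ, giving ξ = 94.6 mol/min.
Outlet amounts (n = n₀ + ν ξ):
  A: 133 − 1(94.6) = 38.4
  B: 0 + 1(94.6) = 94.6
Total out = 133 mol/min; y_A = 38.4 / 133 = 0.2887.

0.289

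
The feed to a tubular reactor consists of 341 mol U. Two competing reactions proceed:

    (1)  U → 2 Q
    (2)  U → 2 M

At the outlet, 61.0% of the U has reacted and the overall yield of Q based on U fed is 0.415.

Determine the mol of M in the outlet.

275 mol

Yield of Q: 2ξ₁ / 341 = 0.415 → ξ₁ = 70.76 mol.
Conversion of U: 1ξ₁ + 1ξ₂ = 0.61 × 341 = 208 → ξ₂ = 137.3 mol.
Outlet amounts (n = n₀ + Σ ν·ξ):
  U: 341 − 1(70.76) − 1(137.3) = 133
  Q: 0 + 2(70.76) = 141.5
  M: 0 + 2(137.3) = 274.5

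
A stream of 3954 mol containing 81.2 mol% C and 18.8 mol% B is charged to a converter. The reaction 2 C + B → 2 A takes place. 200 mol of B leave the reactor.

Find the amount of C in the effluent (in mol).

For B: n = n₀ − 1ξ → 200 = 743.4 − 1ξ, giving ξ = 543.4 mol.
Outlet amounts (n = n₀ + ν ξ):
  C: 3211 − 2(543.4) = 2124
  B: 743.4 − 1(543.4) = 200
  A: 0 + 2(543.4) = 1087

2120 mol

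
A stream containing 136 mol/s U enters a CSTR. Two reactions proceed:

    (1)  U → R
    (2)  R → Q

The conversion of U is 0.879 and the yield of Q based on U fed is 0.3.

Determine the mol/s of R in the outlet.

78.7 mol/s

Conversion of U: U consumed = 1ξ₁ = 0.879 × 136 → ξ₁ = 119.5 mol/s.
Yield of Q: 1ξ₂ / 136 = 0.3 → ξ₂ = 40.8 mol/s.
Outlet amounts (n = n₀ + Σ ν·ξ):
  U: 136 − 1(119.5) = 16.46
  R: 0 + 1(119.5) − 1(40.8) = 78.74
  Q: 0 + 1(40.8) = 40.8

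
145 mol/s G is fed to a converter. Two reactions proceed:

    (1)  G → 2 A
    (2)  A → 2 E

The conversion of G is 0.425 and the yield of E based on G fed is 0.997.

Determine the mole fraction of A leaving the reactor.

0.183

Conversion of G: G consumed = 1ξ₁ = 0.425 × 145 → ξ₁ = 61.62 mol/s.
Yield of E: 2ξ₂ / 145 = 0.997 → ξ₂ = 72.28 mol/s.
Outlet amounts (n = n₀ + Σ ν·ξ):
  G: 145 − 1(61.62) = 83.38
  A: 0 + 2(61.62) − 1(72.28) = 50.97
  E: 0 + 2(72.28) = 144.6
Total out = 278.9 mol/s; y_A = 50.97 / 278.9 = 0.1827.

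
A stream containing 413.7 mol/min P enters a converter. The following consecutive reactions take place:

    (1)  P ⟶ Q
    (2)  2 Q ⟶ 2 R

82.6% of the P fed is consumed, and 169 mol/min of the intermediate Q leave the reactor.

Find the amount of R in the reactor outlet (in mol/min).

173 mol/min

Conversion of P: P consumed = 1ξ₁ = 0.826 × 413.7 → ξ₁ = 341.7 mol/min.
Q balance: n_Q = 0 + 1ξ₁ − 2ξ₂ = 169 → ξ₂ = (1·341.7 − 169)/2 = 86.36 mol/min.
Outlet amounts (n = n₀ + Σ ν·ξ):
  P: 413.7 − 1(341.7) = 71.98
  Q: 0 + 1(341.7) − 2(86.36) = 169
  R: 0 + 2(86.36) = 172.7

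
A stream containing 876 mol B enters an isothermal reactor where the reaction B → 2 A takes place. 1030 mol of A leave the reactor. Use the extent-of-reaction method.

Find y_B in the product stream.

0.26

For A: n = n₀ + 2ξ → 1030 = 0 + 2ξ, giving ξ = 515 mol.
Outlet amounts (n = n₀ + ν ξ):
  B: 876 − 1(515) = 361
  A: 0 + 2(515) = 1030
Total out = 1391 mol; y_B = 361 / 1391 = 0.2595.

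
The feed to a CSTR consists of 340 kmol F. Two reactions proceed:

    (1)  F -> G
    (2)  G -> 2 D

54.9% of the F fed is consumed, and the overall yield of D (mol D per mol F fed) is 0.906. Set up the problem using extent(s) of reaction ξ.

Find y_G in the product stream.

Conversion of F: F consumed = 1ξ₁ = 0.549 × 340 → ξ₁ = 186.7 kmol.
Yield of D: 2ξ₂ / 340 = 0.906 → ξ₂ = 154 kmol.
Outlet amounts (n = n₀ + Σ ν·ξ):
  F: 340 − 1(186.7) = 153.3
  G: 0 + 1(186.7) − 1(154) = 32.64
  D: 0 + 2(154) = 308
Total out = 494 kmol; y_G = 32.64 / 494 = 0.06607.

0.0661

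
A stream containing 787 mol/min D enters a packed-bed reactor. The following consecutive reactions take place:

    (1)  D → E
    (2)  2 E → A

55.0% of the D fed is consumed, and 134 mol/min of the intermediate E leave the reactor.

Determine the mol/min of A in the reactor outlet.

149 mol/min

Conversion of D: D consumed = 1ξ₁ = 0.55 × 787 → ξ₁ = 432.9 mol/min.
E balance: n_E = 0 + 1ξ₁ − 2ξ₂ = 134 → ξ₂ = (1·432.9 − 134)/2 = 149.4 mol/min.
Outlet amounts (n = n₀ + Σ ν·ξ):
  D: 787 − 1(432.9) = 354.1
  E: 0 + 1(432.9) − 2(149.4) = 134
  A: 0 + 1(149.4) = 149.4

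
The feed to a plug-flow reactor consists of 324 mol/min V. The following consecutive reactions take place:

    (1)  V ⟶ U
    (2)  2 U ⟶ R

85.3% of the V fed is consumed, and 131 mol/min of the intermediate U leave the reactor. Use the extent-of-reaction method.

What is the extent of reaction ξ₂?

Conversion of V: V consumed = 1ξ₁ = 0.853 × 324 → ξ₁ = 276.4 mol/min.
U balance: n_U = 0 + 1ξ₁ − 2ξ₂ = 131 → ξ₂ = (1·276.4 − 131)/2 = 72.69 mol/min.
Outlet amounts (n = n₀ + Σ ν·ξ):
  V: 324 − 1(276.4) = 47.63
  U: 0 + 1(276.4) − 2(72.69) = 131
  R: 0 + 1(72.69) = 72.69

ξ₂ = 72.7 mol/min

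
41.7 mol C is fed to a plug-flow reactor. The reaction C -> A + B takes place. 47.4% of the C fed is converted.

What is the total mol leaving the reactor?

61.5 mol

C reacted = 0.474 × 41.7 = 19.77 mol; ν_C = −1, so ξ = 19.77/1 = 19.77 mol.
Outlet amounts (n = n₀ + ν ξ):
  C: 41.7 − 1(19.77) = 21.93
  A: 0 + 1(19.77) = 19.77
  B: 0 + 1(19.77) = 19.77
Total out = 21.93 + 19.77 + 19.77 = 61.47 mol.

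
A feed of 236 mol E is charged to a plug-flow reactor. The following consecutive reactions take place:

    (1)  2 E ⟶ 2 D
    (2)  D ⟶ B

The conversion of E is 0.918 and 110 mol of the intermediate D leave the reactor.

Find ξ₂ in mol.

ξ₂ = 107 mol

Conversion of E: E consumed = 2ξ₁ = 0.918 × 236 → ξ₁ = 108.3 mol.
D balance: n_D = 0 + 2ξ₁ − 1ξ₂ = 110 → ξ₂ = (2·108.3 − 110)/1 = 106.6 mol.
Outlet amounts (n = n₀ + Σ ν·ξ):
  E: 236 − 2(108.3) = 19.35
  D: 0 + 2(108.3) − 1(106.6) = 110
  B: 0 + 1(106.6) = 106.6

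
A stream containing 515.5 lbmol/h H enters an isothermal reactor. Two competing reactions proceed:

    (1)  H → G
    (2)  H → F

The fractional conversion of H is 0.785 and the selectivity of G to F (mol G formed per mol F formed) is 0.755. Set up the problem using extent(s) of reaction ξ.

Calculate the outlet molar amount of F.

231 lbmol/h

Conversion of H: H consumed = 0.785 × 515.5 = 404.7 lbmol/h = 1ξ₁ + 1ξ₂.
Selectivity: 1ξ₁ / (1ξ₂) = 0.755 → ξ₁ = 0.755 ξ₂.
Substitute: (1·0.755 + 1) ξ₂ = 404.7 → ξ₂ = 230.6 lbmol/h, ξ₁ = 174.1 lbmol/h.
Outlet amounts (n = n₀ + Σ ν·ξ):
  H: 515.5 − 1(174.1) − 1(230.6) = 110.8
  G: 0 + 1(174.1) = 174.1
  F: 0 + 1(230.6) = 230.6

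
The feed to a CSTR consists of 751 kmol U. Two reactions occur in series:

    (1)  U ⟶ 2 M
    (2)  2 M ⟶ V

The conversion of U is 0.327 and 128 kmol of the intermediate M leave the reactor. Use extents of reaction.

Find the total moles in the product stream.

815 kmol

Conversion of U: U consumed = 1ξ₁ = 0.327 × 751 → ξ₁ = 245.6 kmol.
M balance: n_M = 0 + 2ξ₁ − 2ξ₂ = 128 → ξ₂ = (2·245.6 − 128)/2 = 181.6 kmol.
Outlet amounts (n = n₀ + Σ ν·ξ):
  U: 751 − 1(245.6) = 505.4
  M: 0 + 2(245.6) − 2(181.6) = 128
  V: 0 + 1(181.6) = 181.6
Total out = 505.4 + 128 + 181.6 = 815 kmol.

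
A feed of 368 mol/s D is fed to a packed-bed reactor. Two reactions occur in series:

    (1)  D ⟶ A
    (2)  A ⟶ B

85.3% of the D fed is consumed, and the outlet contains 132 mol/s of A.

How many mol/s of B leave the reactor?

182 mol/s

Conversion of D: D consumed = 1ξ₁ = 0.853 × 368 → ξ₁ = 313.9 mol/s.
A balance: n_A = 0 + 1ξ₁ − 1ξ₂ = 132 → ξ₂ = (1·313.9 − 132)/1 = 181.9 mol/s.
Outlet amounts (n = n₀ + Σ ν·ξ):
  D: 368 − 1(313.9) = 54.1
  A: 0 + 1(313.9) − 1(181.9) = 132
  B: 0 + 1(181.9) = 181.9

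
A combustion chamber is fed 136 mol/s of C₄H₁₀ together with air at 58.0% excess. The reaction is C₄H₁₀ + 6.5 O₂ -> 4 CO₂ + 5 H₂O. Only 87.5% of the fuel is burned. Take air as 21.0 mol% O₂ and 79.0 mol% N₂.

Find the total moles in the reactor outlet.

Stoichiometric O₂ = 6.5 × 136 = 884 mol/s; O₂ fed = 884 × 1.580 = 1397 mol/s.
N₂ fed = 1397 × 79/21 = 5254 mol/s.
Fuel reacted = 0.875 × 136 → ξ = 119 mol/s.
Outlet (n = n₀ + ν ξ):
  C₄H₁₀: 136 − 1(119) = 17
  O₂: 1397 − 6.5(119) = 623.2
  N₂: 5254 (inert)
  CO₂: 0 + 4(119) = 476
  H₂O: 0 + 5(119) = 595
Total out = 17 + 623.2 + 5254 + 476 + 595 = 6966 mol/s.

6970 mol/s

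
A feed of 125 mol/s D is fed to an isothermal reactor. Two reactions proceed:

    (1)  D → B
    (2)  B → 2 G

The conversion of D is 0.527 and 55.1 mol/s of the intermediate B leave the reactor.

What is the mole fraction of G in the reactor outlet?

Conversion of D: D consumed = 1ξ₁ = 0.527 × 125 → ξ₁ = 65.88 mol/s.
B balance: n_B = 0 + 1ξ₁ − 1ξ₂ = 55.1 → ξ₂ = (1·65.88 − 55.1)/1 = 10.77 mol/s.
Outlet amounts (n = n₀ + Σ ν·ξ):
  D: 125 − 1(65.88) = 59.12
  B: 0 + 1(65.88) − 1(10.77) = 55.1
  G: 0 + 2(10.77) = 21.55
Total out = 135.8 mol/s; y_G = 21.55 / 135.8 = 0.1587.

0.159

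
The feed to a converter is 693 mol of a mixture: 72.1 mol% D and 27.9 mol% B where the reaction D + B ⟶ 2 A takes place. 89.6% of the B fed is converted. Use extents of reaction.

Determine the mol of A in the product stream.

346 mol

B reacted = 0.896 × 193.3 = 173.2 mol; ν_B = −1, so ξ = 173.2/1 = 173.2 mol.
Outlet amounts (n = n₀ + ν ξ):
  D: 499.7 − 1(173.2) = 326.4
  B: 193.3 − 1(173.2) = 20.11
  A: 0 + 2(173.2) = 346.5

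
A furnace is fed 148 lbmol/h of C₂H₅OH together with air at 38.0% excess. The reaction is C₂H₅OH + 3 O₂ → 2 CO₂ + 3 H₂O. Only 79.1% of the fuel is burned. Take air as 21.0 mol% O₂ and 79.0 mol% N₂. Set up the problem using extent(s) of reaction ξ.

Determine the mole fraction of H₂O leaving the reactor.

0.11

Stoichiometric O₂ = 3 × 148 = 444 lbmol/h; O₂ fed = 444 × 1.380 = 612.7 lbmol/h.
N₂ fed = 612.7 × 79/21 = 2305 lbmol/h.
Fuel reacted = 0.791 × 148 → ξ = 117.1 lbmol/h.
Outlet (n = n₀ + ν ξ):
  C₂H₅OH: 148 − 1(117.1) = 30.93
  O₂: 612.7 − 3(117.1) = 261.5
  N₂: 2305 (inert)
  CO₂: 0 + 2(117.1) = 234.1
  H₂O: 0 + 3(117.1) = 351.2
Total out = 3183 lbmol/h; y_H₂O = 351.2 / 3183 = 0.1103.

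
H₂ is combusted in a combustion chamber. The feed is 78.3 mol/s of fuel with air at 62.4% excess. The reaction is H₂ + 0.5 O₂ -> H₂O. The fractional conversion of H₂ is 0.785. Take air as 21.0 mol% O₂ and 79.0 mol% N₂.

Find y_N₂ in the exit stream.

0.683

Stoichiometric O₂ = 0.5 × 78.3 = 39.15 mol/s; O₂ fed = 39.15 × 1.624 = 63.58 mol/s.
N₂ fed = 63.58 × 79/21 = 239.2 mol/s.
Fuel reacted = 0.785 × 78.3 → ξ = 61.47 mol/s.
Outlet (n = n₀ + ν ξ):
  H₂: 78.3 − 1(61.47) = 16.83
  O₂: 63.58 − 0.5(61.47) = 32.85
  N₂: 239.2 (inert)
  H₂O: 0 + 1(61.47) = 61.47
Total out = 350.3 mol/s; y_N₂ = 239.2 / 350.3 = 0.6827.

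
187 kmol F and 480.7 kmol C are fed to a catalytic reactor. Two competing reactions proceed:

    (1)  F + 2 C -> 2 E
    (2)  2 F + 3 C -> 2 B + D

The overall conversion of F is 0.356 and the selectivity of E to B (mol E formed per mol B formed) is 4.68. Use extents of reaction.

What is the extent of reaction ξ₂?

Conversion of F: F consumed = 0.356 × 187 = 66.57 kmol = 1ξ₁ + 2ξ₂.
Selectivity: 2ξ₁ / (2ξ₂) = 4.68 → ξ₁ = 4.68 ξ₂.
Substitute: (1·4.68 + 2) ξ₂ = 66.57 → ξ₂ = 9.966 kmol, ξ₁ = 46.64 kmol.
Outlet amounts (n = n₀ + Σ ν·ξ):
  F: 187 − 1(46.64) − 2(9.966) = 120.4
  C: 480.7 − 2(46.64) − 3(9.966) = 357.5
  E: 0 + 2(46.64) = 93.28
  B: 0 + 2(9.966) = 19.93
  D: 0 + 1(9.966) = 9.966

ξ₂ = 9.97 kmol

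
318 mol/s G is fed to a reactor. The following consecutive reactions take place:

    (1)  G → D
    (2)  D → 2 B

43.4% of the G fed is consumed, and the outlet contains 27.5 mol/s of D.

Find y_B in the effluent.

Conversion of G: G consumed = 1ξ₁ = 0.434 × 318 → ξ₁ = 138 mol/s.
D balance: n_D = 0 + 1ξ₁ − 1ξ₂ = 27.5 → ξ₂ = (1·138 − 27.5)/1 = 110.5 mol/s.
Outlet amounts (n = n₀ + Σ ν·ξ):
  G: 318 − 1(138) = 180
  D: 0 + 1(138) − 1(110.5) = 27.5
  B: 0 + 2(110.5) = 221
Total out = 428.5 mol/s; y_B = 221 / 428.5 = 0.5158.

0.516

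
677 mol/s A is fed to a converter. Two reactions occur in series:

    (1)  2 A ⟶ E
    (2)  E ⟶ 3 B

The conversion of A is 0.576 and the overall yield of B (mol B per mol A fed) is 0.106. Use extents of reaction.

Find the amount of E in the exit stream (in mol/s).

171 mol/s

Conversion of A: A consumed = 2ξ₁ = 0.576 × 677 → ξ₁ = 195 mol/s.
Yield of B: 3ξ₂ / 677 = 0.106 → ξ₂ = 23.92 mol/s.
Outlet amounts (n = n₀ + Σ ν·ξ):
  A: 677 − 2(195) = 287
  E: 0 + 1(195) − 1(23.92) = 171.1
  B: 0 + 3(23.92) = 71.76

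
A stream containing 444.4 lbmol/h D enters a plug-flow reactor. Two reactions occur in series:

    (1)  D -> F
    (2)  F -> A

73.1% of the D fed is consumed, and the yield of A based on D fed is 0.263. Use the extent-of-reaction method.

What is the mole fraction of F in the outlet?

Conversion of D: D consumed = 1ξ₁ = 0.731 × 444.4 → ξ₁ = 324.9 lbmol/h.
Yield of A: 1ξ₂ / 444.4 = 0.263 → ξ₂ = 116.9 lbmol/h.
Outlet amounts (n = n₀ + Σ ν·ξ):
  D: 444.4 − 1(324.9) = 119.5
  F: 0 + 1(324.9) − 1(116.9) = 208
  A: 0 + 1(116.9) = 116.9
Total out = 444.4 lbmol/h; y_F = 208 / 444.4 = 0.468.

0.468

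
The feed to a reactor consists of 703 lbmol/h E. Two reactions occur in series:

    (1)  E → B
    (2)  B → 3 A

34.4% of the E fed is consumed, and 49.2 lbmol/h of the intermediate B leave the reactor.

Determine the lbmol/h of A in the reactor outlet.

Conversion of E: E consumed = 1ξ₁ = 0.344 × 703 → ξ₁ = 241.8 lbmol/h.
B balance: n_B = 0 + 1ξ₁ − 1ξ₂ = 49.2 → ξ₂ = (1·241.8 − 49.2)/1 = 192.6 lbmol/h.
Outlet amounts (n = n₀ + Σ ν·ξ):
  E: 703 − 1(241.8) = 461.2
  B: 0 + 1(241.8) − 1(192.6) = 49.2
  A: 0 + 3(192.6) = 577.9

578 lbmol/h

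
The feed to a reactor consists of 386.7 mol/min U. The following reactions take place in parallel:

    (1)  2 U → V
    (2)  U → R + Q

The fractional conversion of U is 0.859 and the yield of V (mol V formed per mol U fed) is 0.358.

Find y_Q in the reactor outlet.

Yield of V: 1ξ₁ / 386.7 = 0.358 → ξ₁ = 138.4 mol/min.
Conversion of U: 2ξ₁ + 1ξ₂ = 0.859 × 386.7 = 332.2 → ξ₂ = 55.3 mol/min.
Outlet amounts (n = n₀ + Σ ν·ξ):
  U: 386.7 − 2(138.4) − 1(55.3) = 54.52
  V: 0 + 1(138.4) = 138.4
  R: 0 + 1(55.3) = 55.3
  Q: 0 + 1(55.3) = 55.3
Total out = 303.6 mol/min; y_Q = 55.3 / 303.6 = 0.1822.

0.182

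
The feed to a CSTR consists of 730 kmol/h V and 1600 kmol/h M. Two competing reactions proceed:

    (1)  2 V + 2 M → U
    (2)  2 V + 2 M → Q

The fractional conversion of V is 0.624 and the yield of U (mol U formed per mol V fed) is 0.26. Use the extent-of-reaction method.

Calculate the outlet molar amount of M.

Yield of U: 1ξ₁ / 730 = 0.26 → ξ₁ = 189.8 kmol/h.
Conversion of V: 2ξ₁ + 2ξ₂ = 0.624 × 730 = 455.5 → ξ₂ = 37.96 kmol/h.
Outlet amounts (n = n₀ + Σ ν·ξ):
  V: 730 − 2(189.8) − 2(37.96) = 274.5
  M: 1600 − 2(189.8) − 2(37.96) = 1144
  U: 0 + 1(189.8) = 189.8
  Q: 0 + 1(37.96) = 37.96

1140 kmol/h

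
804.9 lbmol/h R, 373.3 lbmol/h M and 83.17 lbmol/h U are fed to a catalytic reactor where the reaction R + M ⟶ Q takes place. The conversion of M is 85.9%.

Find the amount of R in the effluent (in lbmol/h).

M reacted = 0.859 × 373.3 = 320.7 lbmol/h; ν_M = −1, so ξ = 320.7/1 = 320.7 lbmol/h.
Outlet amounts (n = n₀ + ν ξ):
  R: 804.9 − 1(320.7) = 484.2
  M: 373.3 − 1(320.7) = 52.64
  Q: 0 + 1(320.7) = 320.7
  U: 83.17 (inert)

484 lbmol/h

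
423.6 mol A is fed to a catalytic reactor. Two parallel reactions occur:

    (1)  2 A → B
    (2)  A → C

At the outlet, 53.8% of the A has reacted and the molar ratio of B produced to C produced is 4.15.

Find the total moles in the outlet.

322 mol

Conversion of A: A consumed = 0.538 × 423.6 = 227.9 mol = 2ξ₁ + 1ξ₂.
Selectivity: 1ξ₁ / (1ξ₂) = 4.15 → ξ₁ = 4.15 ξ₂.
Substitute: (2·4.15 + 1) ξ₂ = 227.9 → ξ₂ = 24.51 mol, ξ₁ = 101.7 mol.
Outlet amounts (n = n₀ + Σ ν·ξ):
  A: 423.6 − 2(101.7) − 1(24.51) = 195.7
  B: 0 + 1(101.7) = 101.7
  C: 0 + 1(24.51) = 24.51
Total out = 195.7 + 101.7 + 24.51 = 321.9 mol.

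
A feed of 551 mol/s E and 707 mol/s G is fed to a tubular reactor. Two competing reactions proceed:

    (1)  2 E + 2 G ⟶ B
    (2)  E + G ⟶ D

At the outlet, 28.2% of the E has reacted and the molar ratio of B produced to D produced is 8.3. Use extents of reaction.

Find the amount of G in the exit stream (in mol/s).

552 mol/s

Conversion of E: E consumed = 0.282 × 551 = 155.4 mol/s = 2ξ₁ + 1ξ₂.
Selectivity: 1ξ₁ / (1ξ₂) = 8.3 → ξ₁ = 8.3 ξ₂.
Substitute: (2·8.3 + 1) ξ₂ = 155.4 → ξ₂ = 8.829 mol/s, ξ₁ = 73.28 mol/s.
Outlet amounts (n = n₀ + Σ ν·ξ):
  E: 551 − 2(73.28) − 1(8.829) = 395.6
  G: 707 − 2(73.28) − 1(8.829) = 551.6
  B: 0 + 1(73.28) = 73.28
  D: 0 + 1(8.829) = 8.829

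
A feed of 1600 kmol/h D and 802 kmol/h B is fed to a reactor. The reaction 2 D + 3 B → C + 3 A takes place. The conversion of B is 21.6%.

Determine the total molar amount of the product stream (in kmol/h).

B reacted = 0.216 × 802 = 173.2 kmol/h; ν_B = −3, so ξ = 173.2/3 = 57.74 kmol/h.
Outlet amounts (n = n₀ + ν ξ):
  D: 1600 − 2(57.74) = 1485
  B: 802 − 3(57.74) = 628.8
  C: 0 + 1(57.74) = 57.74
  A: 0 + 3(57.74) = 173.2
Total out = 1485 + 628.8 + 57.74 + 173.2 = 2344 kmol/h.

2340 kmol/h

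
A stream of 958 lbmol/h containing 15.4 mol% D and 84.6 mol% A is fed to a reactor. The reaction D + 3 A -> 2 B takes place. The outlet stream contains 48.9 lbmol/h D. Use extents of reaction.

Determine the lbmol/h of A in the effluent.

For D: n = n₀ − 1ξ → 48.9 = 147.5 − 1ξ, giving ξ = 98.63 lbmol/h.
Outlet amounts (n = n₀ + ν ξ):
  D: 147.5 − 1(98.63) = 48.9
  A: 810.5 − 3(98.63) = 514.6
  B: 0 + 2(98.63) = 197.3

515 lbmol/h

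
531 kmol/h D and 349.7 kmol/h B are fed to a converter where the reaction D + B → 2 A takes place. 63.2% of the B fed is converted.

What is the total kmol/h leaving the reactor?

B reacted = 0.632 × 349.7 = 221 kmol/h; ν_B = −1, so ξ = 221/1 = 221 kmol/h.
Outlet amounts (n = n₀ + ν ξ):
  D: 531 − 1(221) = 310
  B: 349.7 − 1(221) = 128.7
  A: 0 + 2(221) = 442
Total out = 310 + 128.7 + 442 = 880.7 kmol/h.

881 kmol/h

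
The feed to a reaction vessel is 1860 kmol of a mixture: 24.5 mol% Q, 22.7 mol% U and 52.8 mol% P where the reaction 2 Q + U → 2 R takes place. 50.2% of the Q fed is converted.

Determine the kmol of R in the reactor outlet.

229 kmol

Q reacted = 0.502 × 455.7 = 228.8 kmol; ν_Q = −2, so ξ = 228.8/2 = 114.4 kmol.
Outlet amounts (n = n₀ + ν ξ):
  Q: 455.7 − 2(114.4) = 226.9
  U: 422.2 − 1(114.4) = 307.8
  R: 0 + 2(114.4) = 228.8
  P: 982.1 (inert)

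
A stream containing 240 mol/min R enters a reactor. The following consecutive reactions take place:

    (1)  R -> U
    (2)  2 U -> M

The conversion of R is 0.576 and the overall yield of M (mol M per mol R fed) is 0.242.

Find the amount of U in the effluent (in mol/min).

Conversion of R: R consumed = 1ξ₁ = 0.576 × 240 → ξ₁ = 138.2 mol/min.
Yield of M: 1ξ₂ / 240 = 0.242 → ξ₂ = 58.08 mol/min.
Outlet amounts (n = n₀ + Σ ν·ξ):
  R: 240 − 1(138.2) = 101.8
  U: 0 + 1(138.2) − 2(58.08) = 22.08
  M: 0 + 1(58.08) = 58.08

22.1 mol/min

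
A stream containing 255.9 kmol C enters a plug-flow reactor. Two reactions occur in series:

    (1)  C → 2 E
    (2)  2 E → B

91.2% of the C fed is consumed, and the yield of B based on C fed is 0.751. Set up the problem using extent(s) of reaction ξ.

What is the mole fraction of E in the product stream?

0.277

Conversion of C: C consumed = 1ξ₁ = 0.912 × 255.9 → ξ₁ = 233.4 kmol.
Yield of B: 1ξ₂ / 255.9 = 0.751 → ξ₂ = 192.2 kmol.
Outlet amounts (n = n₀ + Σ ν·ξ):
  C: 255.9 − 1(233.4) = 22.52
  E: 0 + 2(233.4) − 2(192.2) = 82.4
  B: 0 + 1(192.2) = 192.2
Total out = 297.1 kmol; y_E = 82.4 / 297.1 = 0.2773.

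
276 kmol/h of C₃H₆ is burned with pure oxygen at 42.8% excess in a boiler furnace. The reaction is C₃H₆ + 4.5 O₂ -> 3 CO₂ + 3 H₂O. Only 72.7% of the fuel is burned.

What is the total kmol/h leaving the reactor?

2150 kmol/h

Stoichiometric O₂ = 4.5 × 276 = 1242 kmol/h; O₂ fed = 1242 × 1.428 = 1774 kmol/h.
Fuel reacted = 0.727 × 276 → ξ = 200.7 kmol/h.
Outlet (n = n₀ + ν ξ):
  C₃H₆: 276 − 1(200.7) = 75.35
  O₂: 1774 − 4.5(200.7) = 870.6
  CO₂: 0 + 3(200.7) = 602
  H₂O: 0 + 3(200.7) = 602
Total out = 75.35 + 870.6 + 602 + 602 = 2150 kmol/h.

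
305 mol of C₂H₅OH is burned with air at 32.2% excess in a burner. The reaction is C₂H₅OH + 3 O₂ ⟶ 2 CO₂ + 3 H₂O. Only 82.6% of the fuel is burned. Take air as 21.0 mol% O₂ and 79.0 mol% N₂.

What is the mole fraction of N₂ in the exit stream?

Stoichiometric O₂ = 3 × 305 = 915 mol; O₂ fed = 915 × 1.322 = 1210 mol.
N₂ fed = 1210 × 79/21 = 4551 mol.
Fuel reacted = 0.826 × 305 → ξ = 251.9 mol.
Outlet (n = n₀ + ν ξ):
  C₂H₅OH: 305 − 1(251.9) = 53.07
  O₂: 1210 − 3(251.9) = 453.8
  N₂: 4551 (inert)
  CO₂: 0 + 2(251.9) = 503.9
  H₂O: 0 + 3(251.9) = 755.8
Total out = 6317 mol; y_N₂ = 4551 / 6317 = 0.7204.

0.72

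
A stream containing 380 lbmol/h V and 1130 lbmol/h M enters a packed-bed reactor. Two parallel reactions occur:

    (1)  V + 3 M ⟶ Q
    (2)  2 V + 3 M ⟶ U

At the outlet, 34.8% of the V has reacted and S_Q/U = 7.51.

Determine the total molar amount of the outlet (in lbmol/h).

1140 lbmol/h

Conversion of V: V consumed = 0.348 × 380 = 132.2 lbmol/h = 1ξ₁ + 2ξ₂.
Selectivity: 1ξ₁ / (1ξ₂) = 7.51 → ξ₁ = 7.51 ξ₂.
Substitute: (1·7.51 + 2) ξ₂ = 132.2 → ξ₂ = 13.91 lbmol/h, ξ₁ = 104.4 lbmol/h.
Outlet amounts (n = n₀ + Σ ν·ξ):
  V: 380 − 1(104.4) − 2(13.91) = 247.8
  M: 1130 − 3(104.4) − 3(13.91) = 775
  Q: 0 + 1(104.4) = 104.4
  U: 0 + 1(13.91) = 13.91
Total out = 247.8 + 775 + 104.4 + 13.91 = 1141 lbmol/h.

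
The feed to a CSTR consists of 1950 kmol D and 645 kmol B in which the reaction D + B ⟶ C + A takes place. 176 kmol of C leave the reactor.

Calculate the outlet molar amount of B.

469 kmol

For C: n = n₀ + 1ξ → 176 = 0 + 1ξ, giving ξ = 176 kmol.
Outlet amounts (n = n₀ + ν ξ):
  D: 1950 − 1(176) = 1774
  B: 645 − 1(176) = 469
  C: 0 + 1(176) = 176
  A: 0 + 1(176) = 176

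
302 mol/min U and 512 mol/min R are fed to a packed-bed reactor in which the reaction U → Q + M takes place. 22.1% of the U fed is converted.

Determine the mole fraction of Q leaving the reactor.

0.0758

U reacted = 0.221 × 302 = 66.74 mol/min; ν_U = −1, so ξ = 66.74/1 = 66.74 mol/min.
Outlet amounts (n = n₀ + ν ξ):
  U: 302 − 1(66.74) = 235.3
  Q: 0 + 1(66.74) = 66.74
  M: 0 + 1(66.74) = 66.74
  R: 512 (inert)
Total out = 880.7 mol/min; y_Q = 66.74 / 880.7 = 0.07578.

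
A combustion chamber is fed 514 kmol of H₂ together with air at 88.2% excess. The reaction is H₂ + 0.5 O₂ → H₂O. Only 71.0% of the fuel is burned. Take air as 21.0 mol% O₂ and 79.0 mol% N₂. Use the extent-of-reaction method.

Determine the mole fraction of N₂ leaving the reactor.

0.691

Stoichiometric O₂ = 0.5 × 514 = 257 kmol; O₂ fed = 257 × 1.882 = 483.7 kmol.
N₂ fed = 483.7 × 79/21 = 1820 kmol.
Fuel reacted = 0.71 × 514 → ξ = 364.9 kmol.
Outlet (n = n₀ + ν ξ):
  H₂: 514 − 1(364.9) = 149.1
  O₂: 483.7 − 0.5(364.9) = 301.2
  N₂: 1820 (inert)
  H₂O: 0 + 1(364.9) = 364.9
Total out = 2635 kmol; y_N₂ = 1820 / 2635 = 0.6906.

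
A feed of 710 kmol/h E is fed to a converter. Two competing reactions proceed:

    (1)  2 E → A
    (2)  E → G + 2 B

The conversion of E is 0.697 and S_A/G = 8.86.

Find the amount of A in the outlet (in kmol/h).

Conversion of E: E consumed = 0.697 × 710 = 494.9 kmol/h = 2ξ₁ + 1ξ₂.
Selectivity: 1ξ₁ / (1ξ₂) = 8.86 → ξ₁ = 8.86 ξ₂.
Substitute: (2·8.86 + 1) ξ₂ = 494.9 → ξ₂ = 26.44 kmol/h, ξ₁ = 234.2 kmol/h.
Outlet amounts (n = n₀ + Σ ν·ξ):
  E: 710 − 2(234.2) − 1(26.44) = 215.1
  A: 0 + 1(234.2) = 234.2
  G: 0 + 1(26.44) = 26.44
  B: 0 + 2(26.44) = 52.87

234 kmol/h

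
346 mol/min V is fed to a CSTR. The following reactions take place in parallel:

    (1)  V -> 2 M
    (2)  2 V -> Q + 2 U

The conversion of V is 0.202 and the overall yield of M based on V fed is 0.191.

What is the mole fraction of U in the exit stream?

0.0927

Yield of M: 2ξ₁ / 346 = 0.191 → ξ₁ = 33.04 mol/min.
Conversion of V: 1ξ₁ + 2ξ₂ = 0.202 × 346 = 69.89 → ξ₂ = 18.42 mol/min.
Outlet amounts (n = n₀ + Σ ν·ξ):
  V: 346 − 1(33.04) − 2(18.42) = 276.1
  M: 0 + 2(33.04) = 66.09
  Q: 0 + 1(18.42) = 18.42
  U: 0 + 2(18.42) = 36.85
Total out = 397.5 mol/min; y_U = 36.85 / 397.5 = 0.09271.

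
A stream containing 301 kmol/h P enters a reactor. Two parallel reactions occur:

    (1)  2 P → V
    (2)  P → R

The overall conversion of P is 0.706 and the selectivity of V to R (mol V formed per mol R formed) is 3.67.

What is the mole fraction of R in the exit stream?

0.123

Conversion of P: P consumed = 0.706 × 301 = 212.5 kmol/h = 2ξ₁ + 1ξ₂.
Selectivity: 1ξ₁ / (1ξ₂) = 3.67 → ξ₁ = 3.67 ξ₂.
Substitute: (2·3.67 + 1) ξ₂ = 212.5 → ξ₂ = 25.48 kmol/h, ξ₁ = 93.51 kmol/h.
Outlet amounts (n = n₀ + Σ ν·ξ):
  P: 301 − 2(93.51) − 1(25.48) = 88.49
  V: 0 + 1(93.51) = 93.51
  R: 0 + 1(25.48) = 25.48
Total out = 207.5 kmol/h; y_R = 25.48 / 207.5 = 0.1228.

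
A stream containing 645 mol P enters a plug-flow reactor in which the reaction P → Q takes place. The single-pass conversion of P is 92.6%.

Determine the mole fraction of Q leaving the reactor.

0.926

P reacted = 0.926 × 645 = 597.3 mol; ν_P = −1, so ξ = 597.3/1 = 597.3 mol.
Outlet amounts (n = n₀ + ν ξ):
  P: 645 − 1(597.3) = 47.73
  Q: 0 + 1(597.3) = 597.3
Total out = 645 mol; y_Q = 597.3 / 645 = 0.926.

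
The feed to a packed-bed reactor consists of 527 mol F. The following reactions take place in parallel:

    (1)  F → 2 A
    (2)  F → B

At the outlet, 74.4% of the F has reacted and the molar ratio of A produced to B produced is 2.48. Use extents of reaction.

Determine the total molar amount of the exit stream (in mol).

744 mol

Conversion of F: F consumed = 0.744 × 527 = 392.1 mol = 1ξ₁ + 1ξ₂.
Selectivity: 2ξ₁ / (1ξ₂) = 2.48 → ξ₁ = 1.24 ξ₂.
Substitute: (1·1.24 + 1) ξ₂ = 392.1 → ξ₂ = 175 mol, ξ₁ = 217 mol.
Outlet amounts (n = n₀ + Σ ν·ξ):
  F: 527 − 1(217) − 1(175) = 134.9
  A: 0 + 2(217) = 434.1
  B: 0 + 1(175) = 175
Total out = 134.9 + 434.1 + 175 = 744 mol.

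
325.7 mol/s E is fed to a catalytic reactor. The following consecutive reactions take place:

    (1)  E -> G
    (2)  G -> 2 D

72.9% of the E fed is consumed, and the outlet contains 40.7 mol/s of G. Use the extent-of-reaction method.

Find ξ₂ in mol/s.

Conversion of E: E consumed = 1ξ₁ = 0.729 × 325.7 → ξ₁ = 237.4 mol/s.
G balance: n_G = 0 + 1ξ₁ − 1ξ₂ = 40.7 → ξ₂ = (1·237.4 − 40.7)/1 = 196.7 mol/s.
Outlet amounts (n = n₀ + Σ ν·ξ):
  E: 325.7 − 1(237.4) = 88.26
  G: 0 + 1(237.4) − 1(196.7) = 40.7
  D: 0 + 2(196.7) = 393.5

ξ₂ = 197 mol/s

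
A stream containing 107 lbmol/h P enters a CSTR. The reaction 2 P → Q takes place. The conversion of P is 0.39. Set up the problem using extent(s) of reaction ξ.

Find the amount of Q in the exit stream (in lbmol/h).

P reacted = 0.39 × 107 = 41.73 lbmol/h; ν_P = −2, so ξ = 41.73/2 = 20.87 lbmol/h.
Outlet amounts (n = n₀ + ν ξ):
  P: 107 − 2(20.87) = 65.27
  Q: 0 + 1(20.87) = 20.87

20.9 lbmol/h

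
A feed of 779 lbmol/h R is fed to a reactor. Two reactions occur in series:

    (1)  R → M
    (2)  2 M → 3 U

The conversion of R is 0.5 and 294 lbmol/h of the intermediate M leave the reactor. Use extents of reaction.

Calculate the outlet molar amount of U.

Conversion of R: R consumed = 1ξ₁ = 0.5 × 779 → ξ₁ = 389.5 lbmol/h.
M balance: n_M = 0 + 1ξ₁ − 2ξ₂ = 294 → ξ₂ = (1·389.5 − 294)/2 = 47.75 lbmol/h.
Outlet amounts (n = n₀ + Σ ν·ξ):
  R: 779 − 1(389.5) = 389.5
  M: 0 + 1(389.5) − 2(47.75) = 294
  U: 0 + 3(47.75) = 143.2

143 lbmol/h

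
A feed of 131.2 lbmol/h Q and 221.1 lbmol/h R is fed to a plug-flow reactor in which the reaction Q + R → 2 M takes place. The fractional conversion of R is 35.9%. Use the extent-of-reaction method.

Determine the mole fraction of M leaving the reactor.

R reacted = 0.359 × 221.1 = 79.37 lbmol/h; ν_R = −1, so ξ = 79.37/1 = 79.37 lbmol/h.
Outlet amounts (n = n₀ + ν ξ):
  Q: 131.2 − 1(79.37) = 51.83
  R: 221.1 − 1(79.37) = 141.7
  M: 0 + 2(79.37) = 158.7
Total out = 352.3 lbmol/h; y_M = 158.7 / 352.3 = 0.4506.

0.451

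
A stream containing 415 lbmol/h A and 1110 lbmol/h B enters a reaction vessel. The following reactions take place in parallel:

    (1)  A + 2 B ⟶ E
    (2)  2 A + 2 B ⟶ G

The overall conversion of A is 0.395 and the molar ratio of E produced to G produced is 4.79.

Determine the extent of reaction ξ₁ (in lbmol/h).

ξ₁ = 116 lbmol/h

Conversion of A: A consumed = 0.395 × 415 = 163.9 lbmol/h = 1ξ₁ + 2ξ₂.
Selectivity: 1ξ₁ / (1ξ₂) = 4.79 → ξ₁ = 4.79 ξ₂.
Substitute: (1·4.79 + 2) ξ₂ = 163.9 → ξ₂ = 24.14 lbmol/h, ξ₁ = 115.6 lbmol/h.
Outlet amounts (n = n₀ + Σ ν·ξ):
  A: 415 − 1(115.6) − 2(24.14) = 251.1
  B: 1110 − 2(115.6) − 2(24.14) = 830.4
  E: 0 + 1(115.6) = 115.6
  G: 0 + 1(24.14) = 24.14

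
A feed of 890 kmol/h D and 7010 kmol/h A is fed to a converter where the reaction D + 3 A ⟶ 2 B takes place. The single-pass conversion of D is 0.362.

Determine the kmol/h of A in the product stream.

D reacted = 0.362 × 890 = 322.2 kmol/h; ν_D = −1, so ξ = 322.2/1 = 322.2 kmol/h.
Outlet amounts (n = n₀ + ν ξ):
  D: 890 − 1(322.2) = 567.8
  A: 7010 − 3(322.2) = 6043
  B: 0 + 2(322.2) = 644.4

6040 kmol/h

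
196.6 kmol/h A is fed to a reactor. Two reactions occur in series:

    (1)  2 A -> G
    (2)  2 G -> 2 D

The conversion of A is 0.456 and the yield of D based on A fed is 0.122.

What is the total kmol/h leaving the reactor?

152 kmol/h

Conversion of A: A consumed = 2ξ₁ = 0.456 × 196.6 → ξ₁ = 44.82 kmol/h.
Yield of D: 2ξ₂ / 196.6 = 0.122 → ξ₂ = 11.99 kmol/h.
Outlet amounts (n = n₀ + Σ ν·ξ):
  A: 196.6 − 2(44.82) = 107
  G: 0 + 1(44.82) − 2(11.99) = 20.84
  D: 0 + 2(11.99) = 23.99
Total out = 107 + 20.84 + 23.99 = 151.8 kmol/h.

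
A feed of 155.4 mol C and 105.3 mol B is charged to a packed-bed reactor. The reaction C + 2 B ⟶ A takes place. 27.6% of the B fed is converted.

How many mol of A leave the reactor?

14.5 mol

B reacted = 0.276 × 105.3 = 29.06 mol; ν_B = −2, so ξ = 29.06/2 = 14.53 mol.
Outlet amounts (n = n₀ + ν ξ):
  C: 155.4 − 1(14.53) = 140.9
  B: 105.3 − 2(14.53) = 76.24
  A: 0 + 1(14.53) = 14.53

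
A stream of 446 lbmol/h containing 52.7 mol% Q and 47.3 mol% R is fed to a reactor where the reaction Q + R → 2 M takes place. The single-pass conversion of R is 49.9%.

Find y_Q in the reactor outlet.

R reacted = 0.499 × 211 = 105.3 lbmol/h; ν_R = −1, so ξ = 105.3/1 = 105.3 lbmol/h.
Outlet amounts (n = n₀ + ν ξ):
  Q: 235 − 1(105.3) = 129.8
  R: 211 − 1(105.3) = 105.7
  M: 0 + 2(105.3) = 210.5
Total out = 446 lbmol/h; y_Q = 129.8 / 446 = 0.291.

0.291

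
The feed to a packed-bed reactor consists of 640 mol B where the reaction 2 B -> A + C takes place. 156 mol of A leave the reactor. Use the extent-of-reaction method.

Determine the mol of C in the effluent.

For A: n = n₀ + 1ξ → 156 = 0 + 1ξ, giving ξ = 156 mol.
Outlet amounts (n = n₀ + ν ξ):
  B: 640 − 2(156) = 328
  A: 0 + 1(156) = 156
  C: 0 + 1(156) = 156

156 mol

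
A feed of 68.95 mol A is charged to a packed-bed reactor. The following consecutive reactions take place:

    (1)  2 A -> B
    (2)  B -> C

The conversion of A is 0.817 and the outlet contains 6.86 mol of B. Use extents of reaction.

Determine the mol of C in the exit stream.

21.3 mol

Conversion of A: A consumed = 2ξ₁ = 0.817 × 68.95 → ξ₁ = 28.17 mol.
B balance: n_B = 0 + 1ξ₁ − 1ξ₂ = 6.86 → ξ₂ = (1·28.17 − 6.86)/1 = 21.31 mol.
Outlet amounts (n = n₀ + Σ ν·ξ):
  A: 68.95 − 2(28.17) = 12.62
  B: 0 + 1(28.17) − 1(21.31) = 6.86
  C: 0 + 1(21.31) = 21.31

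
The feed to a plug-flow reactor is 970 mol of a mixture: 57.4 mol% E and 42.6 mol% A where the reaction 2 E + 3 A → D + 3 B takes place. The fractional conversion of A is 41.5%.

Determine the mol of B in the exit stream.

171 mol

A reacted = 0.415 × 413.2 = 171.5 mol; ν_A = −3, so ξ = 171.5/3 = 57.16 mol.
Outlet amounts (n = n₀ + ν ξ):
  E: 556.8 − 2(57.16) = 442.5
  A: 413.2 − 3(57.16) = 241.7
  D: 0 + 1(57.16) = 57.16
  B: 0 + 3(57.16) = 171.5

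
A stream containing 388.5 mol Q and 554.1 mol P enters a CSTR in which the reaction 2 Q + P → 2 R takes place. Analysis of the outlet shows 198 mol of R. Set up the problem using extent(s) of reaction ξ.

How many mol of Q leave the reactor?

190 mol

For R: n = n₀ + 2ξ → 198 = 0 + 2ξ, giving ξ = 99 mol.
Outlet amounts (n = n₀ + ν ξ):
  Q: 388.5 − 2(99) = 190.5
  P: 554.1 − 1(99) = 455.1
  R: 0 + 2(99) = 198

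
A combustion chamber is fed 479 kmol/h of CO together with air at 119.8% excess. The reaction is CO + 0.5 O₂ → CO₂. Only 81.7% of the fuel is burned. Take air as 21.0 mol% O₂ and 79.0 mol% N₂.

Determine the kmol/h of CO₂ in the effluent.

Stoichiometric O₂ = 0.5 × 479 = 239.5 kmol/h; O₂ fed = 239.5 × 2.198 = 526.4 kmol/h.
N₂ fed = 526.4 × 79/21 = 1980 kmol/h.
Fuel reacted = 0.817 × 479 → ξ = 391.3 kmol/h.
Outlet (n = n₀ + ν ξ):
  CO: 479 − 1(391.3) = 87.66
  O₂: 526.4 − 0.5(391.3) = 330.7
  N₂: 1980 (inert)
  CO₂: 0 + 1(391.3) = 391.3

391 kmol/h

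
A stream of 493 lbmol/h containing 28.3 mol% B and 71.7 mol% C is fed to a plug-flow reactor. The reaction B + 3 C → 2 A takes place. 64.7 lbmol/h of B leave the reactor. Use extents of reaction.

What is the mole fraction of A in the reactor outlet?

For B: n = n₀ − 1ξ → 64.7 = 139.5 − 1ξ, giving ξ = 74.82 lbmol/h.
Outlet amounts (n = n₀ + ν ξ):
  B: 139.5 − 1(74.82) = 64.7
  C: 353.5 − 3(74.82) = 129
  A: 0 + 2(74.82) = 149.6
Total out = 343.4 lbmol/h; y_A = 149.6 / 343.4 = 0.4358.

0.436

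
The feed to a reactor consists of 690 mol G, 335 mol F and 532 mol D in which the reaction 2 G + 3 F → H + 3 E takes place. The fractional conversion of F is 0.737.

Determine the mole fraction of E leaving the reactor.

F reacted = 0.737 × 335 = 246.9 mol; ν_F = −3, so ξ = 246.9/3 = 82.3 mol.
Outlet amounts (n = n₀ + ν ξ):
  G: 690 − 2(82.3) = 525.4
  F: 335 − 3(82.3) = 88.11
  H: 0 + 1(82.3) = 82.3
  E: 0 + 3(82.3) = 246.9
  D: 532 (inert)
Total out = 1475 mol; y_E = 246.9 / 1475 = 0.1674.

0.167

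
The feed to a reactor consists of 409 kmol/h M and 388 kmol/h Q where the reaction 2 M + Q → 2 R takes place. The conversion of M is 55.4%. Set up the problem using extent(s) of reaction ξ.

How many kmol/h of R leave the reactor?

227 kmol/h

M reacted = 0.554 × 409 = 226.6 kmol/h; ν_M = −2, so ξ = 226.6/2 = 113.3 kmol/h.
Outlet amounts (n = n₀ + ν ξ):
  M: 409 − 2(113.3) = 182.4
  Q: 388 − 1(113.3) = 274.7
  R: 0 + 2(113.3) = 226.6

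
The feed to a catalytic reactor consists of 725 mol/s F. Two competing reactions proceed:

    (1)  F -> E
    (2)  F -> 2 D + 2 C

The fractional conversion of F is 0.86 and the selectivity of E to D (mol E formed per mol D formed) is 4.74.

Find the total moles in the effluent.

903 mol/s

Conversion of F: F consumed = 0.86 × 725 = 623.5 mol/s = 1ξ₁ + 1ξ₂.
Selectivity: 1ξ₁ / (2ξ₂) = 4.74 → ξ₁ = 9.48 ξ₂.
Substitute: (1·9.48 + 1) ξ₂ = 623.5 → ξ₂ = 59.49 mol/s, ξ₁ = 564 mol/s.
Outlet amounts (n = n₀ + Σ ν·ξ):
  F: 725 − 1(564) − 1(59.49) = 101.5
  E: 0 + 1(564) = 564
  D: 0 + 2(59.49) = 119
  C: 0 + 2(59.49) = 119
Total out = 101.5 + 564 + 119 + 119 = 903.5 mol/s.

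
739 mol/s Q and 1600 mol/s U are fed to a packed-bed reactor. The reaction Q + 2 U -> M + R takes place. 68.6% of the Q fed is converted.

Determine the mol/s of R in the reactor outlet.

507 mol/s

Q reacted = 0.686 × 739 = 507 mol/s; ν_Q = −1, so ξ = 507/1 = 507 mol/s.
Outlet amounts (n = n₀ + ν ξ):
  Q: 739 − 1(507) = 232
  U: 1600 − 2(507) = 586.1
  M: 0 + 1(507) = 507
  R: 0 + 1(507) = 507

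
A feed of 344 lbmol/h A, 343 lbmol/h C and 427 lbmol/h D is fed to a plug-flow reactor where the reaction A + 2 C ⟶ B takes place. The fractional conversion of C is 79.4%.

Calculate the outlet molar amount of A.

208 lbmol/h

C reacted = 0.794 × 343 = 272.3 lbmol/h; ν_C = −2, so ξ = 272.3/2 = 136.2 lbmol/h.
Outlet amounts (n = n₀ + ν ξ):
  A: 344 − 1(136.2) = 207.8
  C: 343 − 2(136.2) = 70.66
  B: 0 + 1(136.2) = 136.2
  D: 427 (inert)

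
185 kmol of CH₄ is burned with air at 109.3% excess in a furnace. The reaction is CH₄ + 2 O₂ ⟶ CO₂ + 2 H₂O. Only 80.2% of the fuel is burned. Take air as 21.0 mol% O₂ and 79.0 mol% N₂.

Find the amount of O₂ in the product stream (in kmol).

Stoichiometric O₂ = 2 × 185 = 370 kmol; O₂ fed = 370 × 2.093 = 774.4 kmol.
N₂ fed = 774.4 × 79/21 = 2913 kmol.
Fuel reacted = 0.802 × 185 → ξ = 148.4 kmol.
Outlet (n = n₀ + ν ξ):
  CH₄: 185 − 1(148.4) = 36.63
  O₂: 774.4 − 2(148.4) = 477.7
  N₂: 2913 (inert)
  CO₂: 0 + 1(148.4) = 148.4
  H₂O: 0 + 2(148.4) = 296.7

478 kmol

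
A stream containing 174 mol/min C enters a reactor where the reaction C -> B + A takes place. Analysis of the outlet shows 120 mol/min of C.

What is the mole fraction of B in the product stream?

For C: n = n₀ − 1ξ → 120 = 174 − 1ξ, giving ξ = 54 mol/min.
Outlet amounts (n = n₀ + ν ξ):
  C: 174 − 1(54) = 120
  B: 0 + 1(54) = 54
  A: 0 + 1(54) = 54
Total out = 228 mol/min; y_B = 54 / 228 = 0.2368.

0.237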